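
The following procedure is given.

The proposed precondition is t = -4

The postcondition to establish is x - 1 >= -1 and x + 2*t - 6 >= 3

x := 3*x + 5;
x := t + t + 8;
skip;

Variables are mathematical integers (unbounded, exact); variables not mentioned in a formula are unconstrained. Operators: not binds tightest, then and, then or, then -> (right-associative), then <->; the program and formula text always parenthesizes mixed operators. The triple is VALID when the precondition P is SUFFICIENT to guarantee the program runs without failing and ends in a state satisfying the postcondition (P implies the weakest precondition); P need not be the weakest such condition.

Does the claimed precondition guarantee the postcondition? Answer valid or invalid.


Working backward. After the program, the postcondition x - 1 >= -1 and x + 2*t - 6 >= 3 must hold; in canonical form it is x >= 0 and 2*t + x >= 9.
Before skip: x >= 0 and 2*t + x >= 9
Before x := t + t + 8: 2*t >= -8 and 4*t >= 1
Before x := 3*x + 5: 2*t >= -8 and 4*t >= 1
The weakest precondition is 2*t >= -8 and 4*t >= 1.
Check whether t = -4 implies it.
Countermodel: at the initial state t = -4, the precondition holds but the weakest precondition fails.
Answer: invalid


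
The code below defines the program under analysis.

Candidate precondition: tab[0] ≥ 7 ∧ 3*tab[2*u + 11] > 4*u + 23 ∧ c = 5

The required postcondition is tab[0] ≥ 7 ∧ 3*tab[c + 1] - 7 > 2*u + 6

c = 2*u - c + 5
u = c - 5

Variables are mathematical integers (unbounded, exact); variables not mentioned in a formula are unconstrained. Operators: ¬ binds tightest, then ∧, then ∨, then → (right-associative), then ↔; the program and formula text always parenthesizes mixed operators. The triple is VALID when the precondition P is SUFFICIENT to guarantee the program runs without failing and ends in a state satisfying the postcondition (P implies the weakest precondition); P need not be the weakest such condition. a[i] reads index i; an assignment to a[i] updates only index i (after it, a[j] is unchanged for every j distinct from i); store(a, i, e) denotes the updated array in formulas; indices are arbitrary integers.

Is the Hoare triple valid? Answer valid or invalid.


Working backward. After the program, the postcondition tab[0] ≥ 7 ∧ 3*tab[c + 1] - 7 > 2*u + 6 must hold; in canonical form it is tab[0] ≥ 7 ∧ 3*tab[c + 1] > 2*u + 13.
Before u := c - 5: tab[0] ≥ 7 ∧ 3*tab[c + 1] > 2*c + 3
Before c := 2*u - c + 5: tab[0] ≥ 7 ∧ 3*tab[-c + 2*u + 6] + 2*c > 4*u + 13
The weakest precondition is tab[0] ≥ 7 ∧ 3*tab[-c + 2*u + 6] + 2*c > 4*u + 13.
Check whether tab[0] ≥ 7 ∧ 3*tab[2*u + 11] > 4*u + 23 ∧ c = 5 implies it.
Countermodel: at the initial state c = 5, tab = {[0] = 7, [1] = -17422, [11] = 8, elsewhere 7}, u = 0, the precondition holds but the weakest precondition fails.
Answer: invalid


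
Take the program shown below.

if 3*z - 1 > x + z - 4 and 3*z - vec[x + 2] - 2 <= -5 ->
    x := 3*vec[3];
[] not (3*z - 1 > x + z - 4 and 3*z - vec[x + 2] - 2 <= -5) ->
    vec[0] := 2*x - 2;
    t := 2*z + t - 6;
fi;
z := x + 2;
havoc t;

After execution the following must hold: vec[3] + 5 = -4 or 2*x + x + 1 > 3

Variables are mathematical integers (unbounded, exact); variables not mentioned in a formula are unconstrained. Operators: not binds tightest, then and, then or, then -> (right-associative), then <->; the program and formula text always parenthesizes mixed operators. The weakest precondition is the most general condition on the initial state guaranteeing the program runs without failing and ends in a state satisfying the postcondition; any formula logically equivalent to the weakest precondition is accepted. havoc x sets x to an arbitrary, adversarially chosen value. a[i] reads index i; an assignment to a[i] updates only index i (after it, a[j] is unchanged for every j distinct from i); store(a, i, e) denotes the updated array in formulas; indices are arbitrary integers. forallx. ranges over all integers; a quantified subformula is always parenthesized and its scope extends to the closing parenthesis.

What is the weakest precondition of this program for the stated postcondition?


Working backward. After the program, the postcondition vec[3] + 5 = -4 or 2*x + x + 1 > 3 must hold; in canonical form it is vec[3] = -9 or 3*x > 2.
Before havoc t: vec[3] = -9 or 3*x > 2
Before z := x + 2: vec[3] = -9 or 3*x > 2
Then branch requires vec[3] = -9 or 9*vec[3] > 2; else branch requires vec[3] = -9 or 3*x > 2.
Before the if: ((2*z > x - 3 and 3*z <= vec[x + 2] - 3) -> (vec[3] = -9 or 9*vec[3] > 2)) and ((not (2*z > x - 3 and 3*z <= vec[x + 2] - 3)) -> (vec[3] = -9 or 3*x > 2))
Answer: WP = ((2*z > x - 3 and 3*z <= vec[x + 2] - 3) -> (vec[3] = -9 or 9*vec[3] > 2)) and ((not (2*z > x - 3 and 3*z <= vec[x + 2] - 3)) -> (vec[3] = -9 or 3*x > 2))


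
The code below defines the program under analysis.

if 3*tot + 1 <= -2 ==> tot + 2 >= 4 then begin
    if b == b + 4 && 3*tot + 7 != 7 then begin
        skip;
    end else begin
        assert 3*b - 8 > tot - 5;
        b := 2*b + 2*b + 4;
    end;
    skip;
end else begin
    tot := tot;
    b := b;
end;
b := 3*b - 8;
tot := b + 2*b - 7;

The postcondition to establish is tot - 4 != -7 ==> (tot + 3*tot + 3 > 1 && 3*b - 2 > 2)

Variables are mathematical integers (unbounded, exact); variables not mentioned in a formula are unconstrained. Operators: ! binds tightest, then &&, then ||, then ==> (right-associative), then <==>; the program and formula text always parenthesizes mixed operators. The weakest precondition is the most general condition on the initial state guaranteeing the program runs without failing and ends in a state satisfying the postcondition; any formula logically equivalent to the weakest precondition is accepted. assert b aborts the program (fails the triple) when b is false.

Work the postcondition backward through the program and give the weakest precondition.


Working backward. After the program, the postcondition tot - 4 != -7 ==> (tot + 3*tot + 3 > 1 && 3*b - 2 > 2) must hold; in canonical form it is tot != -3 ==> (4*tot > -2 && 3*b > 4).
Before tot := b + 2*b - 7: 3*b != 4 ==> (12*b > 26 && 3*b > 4)
Before b := 3*b - 8: 9*b != 28 ==> (36*b > 122 && 9*b > 28)
Then branch requires 3*b > tot + 3 && (36*b != -8 ==> (144*b > -22 && 36*b > -8)); else branch requires 9*b != 28 ==> (36*b > 122 && 9*b > 28).
Before the if: ((3*tot <= -3 ==> tot >= 2) ==> (3*b > tot + 3 && (36*b != -8 ==> (144*b > -22 && 36*b > -8)))) && ((!(3*tot <= -3 ==> tot >= 2)) ==> (9*b != 28 ==> (36*b > 122 && 9*b > 28)))
Answer: WP = ((3*tot <= -3 ==> tot >= 2) ==> (3*b > tot + 3 && (36*b != -8 ==> (144*b > -22 && 36*b > -8)))) && ((!(3*tot <= -3 ==> tot >= 2)) ==> (9*b != 28 ==> (36*b > 122 && 9*b > 28)))


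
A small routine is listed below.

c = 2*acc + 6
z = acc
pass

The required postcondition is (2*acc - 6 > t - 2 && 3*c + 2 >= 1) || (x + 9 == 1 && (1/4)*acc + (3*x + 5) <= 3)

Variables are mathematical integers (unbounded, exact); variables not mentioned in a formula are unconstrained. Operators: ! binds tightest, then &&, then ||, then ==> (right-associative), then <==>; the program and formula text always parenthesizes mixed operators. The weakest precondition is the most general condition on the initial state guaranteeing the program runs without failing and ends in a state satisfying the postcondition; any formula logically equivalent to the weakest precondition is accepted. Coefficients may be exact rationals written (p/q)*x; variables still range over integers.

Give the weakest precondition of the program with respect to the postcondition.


Working backward. After the program, the postcondition (2*acc - 6 > t - 2 && 3*c + 2 >= 1) || (x + 9 == 1 && (1/4)*acc + (3*x + 5) <= 3) must hold; in canonical form it is (2*acc > t + 4 && 3*c >= -1) || (x == -8 && (1/4)*acc + 3*x <= -2).
Before skip: (2*acc > t + 4 && 3*c >= -1) || (x == -8 && (1/4)*acc + 3*x <= -2)
Before z := acc: (2*acc > t + 4 && 3*c >= -1) || (x == -8 && (1/4)*acc + 3*x <= -2)
Before c := 2*acc + 6: (2*acc > t + 4 && 6*acc >= -19) || (x == -8 && (1/4)*acc + 3*x <= -2)
Answer: WP = (2*acc > t + 4 && 6*acc >= -19) || (x == -8 && (1/4)*acc + 3*x <= -2)


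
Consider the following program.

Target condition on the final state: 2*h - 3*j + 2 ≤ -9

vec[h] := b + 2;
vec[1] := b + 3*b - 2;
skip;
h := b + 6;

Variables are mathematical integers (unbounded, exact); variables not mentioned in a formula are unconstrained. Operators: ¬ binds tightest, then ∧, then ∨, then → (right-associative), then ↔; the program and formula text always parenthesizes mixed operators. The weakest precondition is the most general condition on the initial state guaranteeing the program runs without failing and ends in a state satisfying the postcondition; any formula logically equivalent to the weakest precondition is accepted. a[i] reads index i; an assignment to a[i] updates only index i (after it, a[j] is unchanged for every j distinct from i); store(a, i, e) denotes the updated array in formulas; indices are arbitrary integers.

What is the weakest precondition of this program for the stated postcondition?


Working backward. After the program, the postcondition 2*h - 3*j + 2 ≤ -9 must hold; in canonical form it is 2*h ≤ 3*j - 11.
Before h := b + 6: 2*b ≤ 3*j - 23
Before skip: 2*b ≤ 3*j - 23
Before vec[1] := b + 3*b - 2: 2*b ≤ 3*j - 23
Before vec[h] := b + 2: 2*b ≤ 3*j - 23
Answer: WP = 2*b ≤ 3*j - 23


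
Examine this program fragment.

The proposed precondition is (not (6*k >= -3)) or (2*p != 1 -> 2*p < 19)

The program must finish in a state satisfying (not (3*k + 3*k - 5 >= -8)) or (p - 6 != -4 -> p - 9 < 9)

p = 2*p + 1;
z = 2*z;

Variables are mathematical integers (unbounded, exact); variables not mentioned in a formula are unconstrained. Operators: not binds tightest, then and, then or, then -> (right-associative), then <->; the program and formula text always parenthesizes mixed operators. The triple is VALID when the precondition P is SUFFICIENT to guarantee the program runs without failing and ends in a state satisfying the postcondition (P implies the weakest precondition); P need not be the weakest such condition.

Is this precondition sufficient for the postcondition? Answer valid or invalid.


Working backward. After the program, the postcondition (not (3*k + 3*k - 5 >= -8)) or (p - 6 != -4 -> p - 9 < 9) must hold; in canonical form it is (not (6*k >= -3)) or (p != 2 -> p < 18).
Before z := 2*z: (not (6*k >= -3)) or (p != 2 -> p < 18)
Before p := 2*p + 1: (not (6*k >= -3)) or (2*p != 1 -> 2*p < 17)
The weakest precondition is (not (6*k >= -3)) or (2*p != 1 -> 2*p < 17).
Check whether (not (6*k >= -3)) or (2*p != 1 -> 2*p < 19) implies it.
Countermodel: at the initial state k = 0, p = 9, the precondition holds but the weakest precondition fails.
Answer: invalid


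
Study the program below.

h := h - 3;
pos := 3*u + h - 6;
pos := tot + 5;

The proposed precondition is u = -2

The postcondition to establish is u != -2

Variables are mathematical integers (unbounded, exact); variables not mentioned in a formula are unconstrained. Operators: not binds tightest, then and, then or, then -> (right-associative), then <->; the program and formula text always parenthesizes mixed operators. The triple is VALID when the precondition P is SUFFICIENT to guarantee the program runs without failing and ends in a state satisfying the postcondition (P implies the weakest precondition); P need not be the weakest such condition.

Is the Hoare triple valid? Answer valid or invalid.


Working backward. After the program, u != -2 must hold.
Before pos := tot + 5: u != -2
Before pos := 3*u + h - 6: u != -2
Before h := h - 3: u != -2
The weakest precondition is u != -2.
Check whether u = -2 implies it.
Countermodel: at the initial state u = -2, the precondition holds but the weakest precondition fails.
Answer: invalid


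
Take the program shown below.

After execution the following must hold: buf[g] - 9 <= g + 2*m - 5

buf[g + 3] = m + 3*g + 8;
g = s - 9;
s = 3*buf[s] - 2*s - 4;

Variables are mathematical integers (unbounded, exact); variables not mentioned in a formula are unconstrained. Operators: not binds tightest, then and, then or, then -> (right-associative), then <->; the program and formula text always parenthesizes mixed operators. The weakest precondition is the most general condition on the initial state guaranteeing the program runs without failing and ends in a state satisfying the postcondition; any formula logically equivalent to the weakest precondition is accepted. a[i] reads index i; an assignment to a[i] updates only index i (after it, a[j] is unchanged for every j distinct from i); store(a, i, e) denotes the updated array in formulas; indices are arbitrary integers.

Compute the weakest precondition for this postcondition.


Working backward. After the program, the postcondition buf[g] - 9 <= g + 2*m - 5 must hold; in canonical form it is buf[g] <= g + 2*m + 4.
Before s := 3*buf[s] - 2*s - 4: buf[g] <= g + 2*m + 4
Before g := s - 9: buf[s - 9] <= 2*m + s - 5
Before buf[g + 3] := m + 3*g + 8: store(buf, g + 3, 3*g + m + 8)[s - 9] <= 2*m + s - 5
Answer: WP = store(buf, g + 3, 3*g + m + 8)[s - 9] <= 2*m + s - 5


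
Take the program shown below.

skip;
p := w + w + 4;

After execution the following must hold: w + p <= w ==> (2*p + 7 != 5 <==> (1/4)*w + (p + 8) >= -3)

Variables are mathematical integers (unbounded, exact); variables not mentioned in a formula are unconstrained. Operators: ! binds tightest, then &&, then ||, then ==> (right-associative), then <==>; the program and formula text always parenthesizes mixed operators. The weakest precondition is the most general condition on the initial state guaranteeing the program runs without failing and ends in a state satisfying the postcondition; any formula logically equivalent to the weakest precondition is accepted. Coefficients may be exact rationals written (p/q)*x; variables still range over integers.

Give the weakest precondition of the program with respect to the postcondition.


Working backward. After the program, the postcondition w + p <= w ==> (2*p + 7 != 5 <==> (1/4)*w + (p + 8) >= -3) must hold; in canonical form it is p <= 0 ==> (2*p != -2 <==> p + (1/4)*w >= -11).
Before p := w + w + 4: 2*w <= -4 ==> (4*w != -10 <==> (9/4)*w >= -15)
Before skip: 2*w <= -4 ==> (4*w != -10 <==> (9/4)*w >= -15)
Answer: WP = 2*w <= -4 ==> (4*w != -10 <==> (9/4)*w >= -15)


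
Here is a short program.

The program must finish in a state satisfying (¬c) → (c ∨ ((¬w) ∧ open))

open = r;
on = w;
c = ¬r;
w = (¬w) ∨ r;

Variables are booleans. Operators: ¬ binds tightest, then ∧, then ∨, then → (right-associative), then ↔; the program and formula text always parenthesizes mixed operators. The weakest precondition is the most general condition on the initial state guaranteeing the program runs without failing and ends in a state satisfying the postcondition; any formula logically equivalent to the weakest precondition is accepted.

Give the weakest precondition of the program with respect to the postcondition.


Working backward. After the program, (¬c) → (c ∨ ((¬w) ∧ open)) must hold.
Before w := (¬w) ∨ r: (¬c) → (c ∨ ((¬((¬w) ∨ r)) ∧ open))
Before c := ¬r: r → ((¬r) ∨ ((¬((¬w) ∨ r)) ∧ open))
Before on := w: r → ((¬r) ∨ ((¬((¬w) ∨ r)) ∧ open))
Before open := r: r → ((¬r) ∨ ((¬((¬w) ∨ r)) ∧ r))
Answer: WP = r → ((¬r) ∨ ((¬((¬w) ∨ r)) ∧ r))


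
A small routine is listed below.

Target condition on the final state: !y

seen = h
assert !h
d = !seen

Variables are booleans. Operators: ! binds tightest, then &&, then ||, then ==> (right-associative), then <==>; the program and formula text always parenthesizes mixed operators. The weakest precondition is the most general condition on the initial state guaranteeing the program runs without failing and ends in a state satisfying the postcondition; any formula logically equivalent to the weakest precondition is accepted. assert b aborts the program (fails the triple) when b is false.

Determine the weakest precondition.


Working backward. After the program, !y must hold.
Before d := !seen: !y
Before assert !h: (!h) && (!y)
Before seen := h: (!h) && (!y)
Answer: WP = (!h) && (!y)


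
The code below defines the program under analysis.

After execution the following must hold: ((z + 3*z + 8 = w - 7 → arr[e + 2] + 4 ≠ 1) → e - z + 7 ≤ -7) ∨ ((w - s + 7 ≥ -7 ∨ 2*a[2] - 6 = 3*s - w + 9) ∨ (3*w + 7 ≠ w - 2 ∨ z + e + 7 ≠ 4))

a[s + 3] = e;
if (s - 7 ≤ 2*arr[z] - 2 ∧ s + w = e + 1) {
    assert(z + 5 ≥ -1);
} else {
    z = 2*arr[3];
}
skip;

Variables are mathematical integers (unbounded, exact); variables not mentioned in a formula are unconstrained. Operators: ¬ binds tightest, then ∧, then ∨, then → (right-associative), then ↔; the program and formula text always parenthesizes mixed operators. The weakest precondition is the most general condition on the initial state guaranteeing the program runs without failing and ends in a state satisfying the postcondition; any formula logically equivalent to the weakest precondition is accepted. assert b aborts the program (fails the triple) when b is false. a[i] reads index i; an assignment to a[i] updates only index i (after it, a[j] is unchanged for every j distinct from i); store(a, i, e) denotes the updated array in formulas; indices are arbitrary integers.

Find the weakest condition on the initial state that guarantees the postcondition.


Working backward. After the program, the postcondition ((z + 3*z + 8 = w - 7 → arr[e + 2] + 4 ≠ 1) → e - z + 7 ≤ -7) ∨ ((w - s + 7 ≥ -7 ∨ 2*a[2] - 6 = 3*s - w + 9) ∨ (3*w + 7 ≠ w - 2 ∨ z + e + 7 ≠ 4)) must hold; in canonical form it is ((4*z = w - 15 → arr[e + 2] ≠ -3) → e ≤ z - 14) ∨ w ≥ s - 14 ∨ 2*a[2] + w = 3*s + 15 ∨ 2*w ≠ -9 ∨ e + z ≠ -3.
Before skip: ((4*z = w - 15 → arr[e + 2] ≠ -3) → e ≤ z - 14) ∨ w ≥ s - 14 ∨ 2*a[2] + w = 3*s + 15 ∨ 2*w ≠ -9 ∨ e + z ≠ -3
Then branch requires z ≥ -6 ∧ (((4*z = w - 15 → arr[e + 2] ≠ -3) → e ≤ z - 14) ∨ w ≥ s - 14 ∨ 2*a[2] + w = 3*s + 15 ∨ 2*w ≠ -9 ∨ e + z ≠ -3); else branch requires ((8*arr[3] = w - 15 → arr[e + 2] ≠ -3) → e ≤ 2*arr[3] - 14) ∨ w ≥ s - 14 ∨ 2*a[2] + w = 3*s + 15 ∨ 2*w ≠ -9 ∨ 2*arr[3] + e ≠ -3.
Before the if: ((s ≤ 2*arr[z] + 5 ∧ s + w = e + 1) → (z ≥ -6 ∧ (((4*z = w - 15 → arr[e + 2] ≠ -3) → e ≤ z - 14) ∨ w ≥ s - 14 ∨ 2*a[2] + w = 3*s + 15 ∨ 2*w ≠ -9 ∨ e + z ≠ -3))) ∧ ((¬(s ≤ 2*arr[z] + 5 ∧ s + w = e + 1)) → (((8*arr[3] = w - 15 → arr[e + 2] ≠ -3) → e ≤ 2*arr[3] - 14) ∨ w ≥ s - 14 ∨ 2*a[2] + w = 3*s + 15 ∨ 2*w ≠ -9 ∨ 2*arr[3] + e ≠ -3))
Before a[s + 3] := e: ((s ≤ 2*arr[z] + 5 ∧ s + w = e + 1) → (z ≥ -6 ∧ (((4*z = w - 15 → arr[e + 2] ≠ -3) → e ≤ z - 14) ∨ w ≥ s - 14 ∨ 2*store(a, s + 3, e)[2] + w = 3*s + 15 ∨ 2*w ≠ -9 ∨ e + z ≠ -3))) ∧ ((¬(s ≤ 2*arr[z] + 5 ∧ s + w = e + 1)) → (((8*arr[3] = w - 15 → arr[e + 2] ≠ -3) → e ≤ 2*arr[3] - 14) ∨ w ≥ s - 14 ∨ 2*store(a, s + 3, e)[2] + w = 3*s + 15 ∨ 2*w ≠ -9 ∨ 2*arr[3] + e ≠ -3))
Answer: WP = ((s ≤ 2*arr[z] + 5 ∧ s + w = e + 1) → (z ≥ -6 ∧ (((4*z = w - 15 → arr[e + 2] ≠ -3) → e ≤ z - 14) ∨ w ≥ s - 14 ∨ 2*store(a, s + 3, e)[2] + w = 3*s + 15 ∨ 2*w ≠ -9 ∨ e + z ≠ -3))) ∧ ((¬(s ≤ 2*arr[z] + 5 ∧ s + w = e + 1)) → (((8*arr[3] = w - 15 → arr[e + 2] ≠ -3) → e ≤ 2*arr[3] - 14) ∨ w ≥ s - 14 ∨ 2*store(a, s + 3, e)[2] + w = 3*s + 15 ∨ 2*w ≠ -9 ∨ 2*arr[3] + e ≠ -3))


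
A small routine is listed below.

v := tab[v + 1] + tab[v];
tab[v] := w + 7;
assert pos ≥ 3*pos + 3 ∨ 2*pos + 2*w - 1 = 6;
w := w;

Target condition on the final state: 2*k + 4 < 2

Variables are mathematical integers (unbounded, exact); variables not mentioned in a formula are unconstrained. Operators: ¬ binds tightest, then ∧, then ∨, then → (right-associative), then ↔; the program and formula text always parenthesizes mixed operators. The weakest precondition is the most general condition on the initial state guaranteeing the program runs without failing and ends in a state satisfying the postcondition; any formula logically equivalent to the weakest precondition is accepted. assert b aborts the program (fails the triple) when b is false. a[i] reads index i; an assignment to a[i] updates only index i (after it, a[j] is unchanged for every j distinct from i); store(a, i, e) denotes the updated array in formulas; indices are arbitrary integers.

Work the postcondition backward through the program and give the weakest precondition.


Working backward. After the program, the postcondition 2*k + 4 < 2 must hold; in canonical form it is 2*k < -2.
Before w := w: 2*k < -2
Before assert pos ≥ 3*pos + 3 ∨ 2*pos + 2*w - 1 = 6: (2*pos ≤ -3 ∨ 2*pos + 2*w = 7) ∧ 2*k < -2
Before tab[v] := w + 7: (2*pos ≤ -3 ∨ 2*pos + 2*w = 7) ∧ 2*k < -2
Before v := tab[v + 1] + tab[v]: (2*pos ≤ -3 ∨ 2*pos + 2*w = 7) ∧ 2*k < -2
Answer: WP = (2*pos ≤ -3 ∨ 2*pos + 2*w = 7) ∧ 2*k < -2


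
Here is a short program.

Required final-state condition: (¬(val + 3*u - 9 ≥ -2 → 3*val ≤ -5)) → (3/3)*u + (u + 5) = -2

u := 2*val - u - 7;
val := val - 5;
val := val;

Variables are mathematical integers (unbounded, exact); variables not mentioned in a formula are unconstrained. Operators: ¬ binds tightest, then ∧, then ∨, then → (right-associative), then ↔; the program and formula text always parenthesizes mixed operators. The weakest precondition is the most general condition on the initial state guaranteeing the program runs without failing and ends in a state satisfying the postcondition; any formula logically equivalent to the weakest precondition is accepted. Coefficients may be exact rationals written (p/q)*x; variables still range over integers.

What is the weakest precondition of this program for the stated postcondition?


Working backward. After the program, the postcondition (¬(val + 3*u - 9 ≥ -2 → 3*val ≤ -5)) → (3/3)*u + (u + 5) = -2 must hold; in canonical form it is (¬(3*u + val ≥ 7 → 3*val ≤ -5)) → 2*u = -7.
Before val := val: (¬(3*u + val ≥ 7 → 3*val ≤ -5)) → 2*u = -7
Before val := val - 5: (¬(3*u + val ≥ 12 → 3*val ≤ 10)) → 2*u = -7
Before u := 2*val - u - 7: (¬(7*val ≥ 3*u + 33 → 3*val ≤ 10)) → 4*val = 2*u + 7
Answer: WP = (¬(7*val ≥ 3*u + 33 → 3*val ≤ 10)) → 4*val = 2*u + 7


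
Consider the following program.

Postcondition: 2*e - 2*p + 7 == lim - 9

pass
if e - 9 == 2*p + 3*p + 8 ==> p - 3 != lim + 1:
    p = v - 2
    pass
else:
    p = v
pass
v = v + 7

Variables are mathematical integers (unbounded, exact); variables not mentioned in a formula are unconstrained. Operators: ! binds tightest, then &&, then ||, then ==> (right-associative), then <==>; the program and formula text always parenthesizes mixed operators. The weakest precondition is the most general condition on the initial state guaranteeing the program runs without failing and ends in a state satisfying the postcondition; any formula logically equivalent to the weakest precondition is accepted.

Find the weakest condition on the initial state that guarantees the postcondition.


Working backward. After the program, the postcondition 2*e - 2*p + 7 == lim - 9 must hold; in canonical form it is 2*e == lim + 2*p - 16.
Before v := v + 7: 2*e == lim + 2*p - 16
Before skip: 2*e == lim + 2*p - 16
Then branch requires 2*e == lim + 2*v - 20; else branch requires 2*e == lim + 2*v - 16.
Before the if: ((e == 5*p + 17 ==> p != lim + 4) ==> 2*e == lim + 2*v - 20) && ((!(e == 5*p + 17 ==> p != lim + 4)) ==> 2*e == lim + 2*v - 16)
Before skip: ((e == 5*p + 17 ==> p != lim + 4) ==> 2*e == lim + 2*v - 20) && ((!(e == 5*p + 17 ==> p != lim + 4)) ==> 2*e == lim + 2*v - 16)
Answer: WP = ((e == 5*p + 17 ==> p != lim + 4) ==> 2*e == lim + 2*v - 20) && ((!(e == 5*p + 17 ==> p != lim + 4)) ==> 2*e == lim + 2*v - 16)


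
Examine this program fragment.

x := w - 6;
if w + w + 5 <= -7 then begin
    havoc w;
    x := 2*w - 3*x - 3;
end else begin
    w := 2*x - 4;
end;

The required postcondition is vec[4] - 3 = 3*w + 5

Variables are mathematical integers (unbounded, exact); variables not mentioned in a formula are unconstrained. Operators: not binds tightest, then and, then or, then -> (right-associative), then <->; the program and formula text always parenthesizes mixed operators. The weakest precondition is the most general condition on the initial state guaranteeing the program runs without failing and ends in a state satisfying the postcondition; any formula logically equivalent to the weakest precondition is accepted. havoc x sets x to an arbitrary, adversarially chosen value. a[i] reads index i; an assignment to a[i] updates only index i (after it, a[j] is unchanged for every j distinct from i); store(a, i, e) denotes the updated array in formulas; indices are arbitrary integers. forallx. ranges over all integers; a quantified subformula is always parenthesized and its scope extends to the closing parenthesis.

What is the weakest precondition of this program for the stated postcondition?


Working backward. After the program, the postcondition vec[4] - 3 = 3*w + 5 must hold; in canonical form it is vec[4] = 3*w + 8.
Then branch requires forall w_1. vec[4] = 3*w_1 + 8; else branch requires vec[4] = 6*x - 4.
Before the if: (2*w <= -12 -> (forall w_1. vec[4] = 3*w_1 + 8)) and ((not (2*w <= -12)) -> vec[4] = 6*x - 4)
Before x := w - 6: (2*w <= -12 -> (forall w_1. vec[4] = 3*w_1 + 8)) and ((not (2*w <= -12)) -> vec[4] = 6*w - 40)
Answer: WP = (2*w <= -12 -> (forall w_1. vec[4] = 3*w_1 + 8)) and ((not (2*w <= -12)) -> vec[4] = 6*w - 40)


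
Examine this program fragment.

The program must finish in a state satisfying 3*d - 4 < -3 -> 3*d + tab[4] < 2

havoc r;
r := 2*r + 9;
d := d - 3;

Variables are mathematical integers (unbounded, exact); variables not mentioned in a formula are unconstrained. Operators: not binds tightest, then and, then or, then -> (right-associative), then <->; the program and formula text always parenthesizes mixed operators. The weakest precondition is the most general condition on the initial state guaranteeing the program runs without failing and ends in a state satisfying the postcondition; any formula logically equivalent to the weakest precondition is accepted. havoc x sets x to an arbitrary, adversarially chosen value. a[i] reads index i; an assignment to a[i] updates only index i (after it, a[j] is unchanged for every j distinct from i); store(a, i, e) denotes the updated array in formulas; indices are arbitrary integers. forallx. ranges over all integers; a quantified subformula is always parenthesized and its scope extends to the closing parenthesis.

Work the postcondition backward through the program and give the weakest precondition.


Working backward. After the program, the postcondition 3*d - 4 < -3 -> 3*d + tab[4] < 2 must hold; in canonical form it is 3*d < 1 -> tab[4] + 3*d < 2.
Before d := d - 3: 3*d < 10 -> tab[4] + 3*d < 11
Before r := 2*r + 9: 3*d < 10 -> tab[4] + 3*d < 11
Before havoc r: 3*d < 10 -> tab[4] + 3*d < 11
Answer: WP = 3*d < 10 -> tab[4] + 3*d < 11


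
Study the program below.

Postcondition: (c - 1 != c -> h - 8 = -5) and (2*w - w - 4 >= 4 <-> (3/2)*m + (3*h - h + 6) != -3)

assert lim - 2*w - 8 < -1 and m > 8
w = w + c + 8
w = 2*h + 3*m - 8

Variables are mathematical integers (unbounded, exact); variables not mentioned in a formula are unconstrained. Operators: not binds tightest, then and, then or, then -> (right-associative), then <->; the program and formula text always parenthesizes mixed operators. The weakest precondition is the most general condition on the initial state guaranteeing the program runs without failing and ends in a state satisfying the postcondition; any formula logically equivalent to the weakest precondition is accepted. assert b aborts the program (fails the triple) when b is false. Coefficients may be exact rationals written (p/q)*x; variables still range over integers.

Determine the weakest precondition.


Working backward. After the program, the postcondition (c - 1 != c -> h - 8 = -5) and (2*w - w - 4 >= 4 <-> (3/2)*m + (3*h - h + 6) != -3) must hold; in canonical form it is h = 3 and (w >= 8 <-> 2*h + (3/2)*m != -9).
Before w := 2*h + 3*m - 8: h = 3 and (2*h + 3*m >= 16 <-> 2*h + (3/2)*m != -9)
Before w := w + c + 8: h = 3 and (2*h + 3*m >= 16 <-> 2*h + (3/2)*m != -9)
Before assert lim - 2*w - 8 < -1 and m > 8: lim < 2*w + 7 and m > 8 and h = 3 and (2*h + 3*m >= 16 <-> 2*h + (3/2)*m != -9)
Answer: WP = lim < 2*w + 7 and m > 8 and h = 3 and (2*h + 3*m >= 16 <-> 2*h + (3/2)*m != -9)


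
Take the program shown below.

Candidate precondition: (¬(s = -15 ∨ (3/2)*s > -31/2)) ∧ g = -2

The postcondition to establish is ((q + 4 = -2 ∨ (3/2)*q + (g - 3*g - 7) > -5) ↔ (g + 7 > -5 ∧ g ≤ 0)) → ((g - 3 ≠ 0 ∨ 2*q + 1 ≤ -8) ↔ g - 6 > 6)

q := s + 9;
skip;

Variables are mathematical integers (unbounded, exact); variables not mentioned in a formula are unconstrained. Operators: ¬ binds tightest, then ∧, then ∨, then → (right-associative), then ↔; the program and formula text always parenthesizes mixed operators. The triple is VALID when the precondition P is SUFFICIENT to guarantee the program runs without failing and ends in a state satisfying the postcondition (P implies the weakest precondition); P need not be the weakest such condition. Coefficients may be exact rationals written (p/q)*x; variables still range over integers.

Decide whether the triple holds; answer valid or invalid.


Working backward. After the program, the postcondition ((q + 4 = -2 ∨ (3/2)*q + (g - 3*g - 7) > -5) ↔ (g + 7 > -5 ∧ g ≤ 0)) → ((g - 3 ≠ 0 ∨ 2*q + 1 ≤ -8) ↔ g - 6 > 6) must hold; in canonical form it is ((q = -6 ∨ (3/2)*q > 2*g + 2) ↔ (g > -12 ∧ g ≤ 0)) → ((g ≠ 3 ∨ 2*q ≤ -9) ↔ g > 12).
Before skip: ((q = -6 ∨ (3/2)*q > 2*g + 2) ↔ (g > -12 ∧ g ≤ 0)) → ((g ≠ 3 ∨ 2*q ≤ -9) ↔ g > 12)
Before q := s + 9: ((s = -15 ∨ (3/2)*s > 2*g - 23/2) ↔ (g > -12 ∧ g ≤ 0)) → ((g ≠ 3 ∨ 2*s ≤ -27) ↔ g > 12)
The weakest precondition is ((s = -15 ∨ (3/2)*s > 2*g - 23/2) ↔ (g > -12 ∧ g ≤ 0)) → ((g ≠ 3 ∨ 2*s ≤ -27) ↔ g > 12).
Check whether (¬(s = -15 ∨ (3/2)*s > -31/2)) ∧ g = -2 implies it.
Every state satisfying the precondition satisfies the weakest precondition: the implication holds.
Answer: valid


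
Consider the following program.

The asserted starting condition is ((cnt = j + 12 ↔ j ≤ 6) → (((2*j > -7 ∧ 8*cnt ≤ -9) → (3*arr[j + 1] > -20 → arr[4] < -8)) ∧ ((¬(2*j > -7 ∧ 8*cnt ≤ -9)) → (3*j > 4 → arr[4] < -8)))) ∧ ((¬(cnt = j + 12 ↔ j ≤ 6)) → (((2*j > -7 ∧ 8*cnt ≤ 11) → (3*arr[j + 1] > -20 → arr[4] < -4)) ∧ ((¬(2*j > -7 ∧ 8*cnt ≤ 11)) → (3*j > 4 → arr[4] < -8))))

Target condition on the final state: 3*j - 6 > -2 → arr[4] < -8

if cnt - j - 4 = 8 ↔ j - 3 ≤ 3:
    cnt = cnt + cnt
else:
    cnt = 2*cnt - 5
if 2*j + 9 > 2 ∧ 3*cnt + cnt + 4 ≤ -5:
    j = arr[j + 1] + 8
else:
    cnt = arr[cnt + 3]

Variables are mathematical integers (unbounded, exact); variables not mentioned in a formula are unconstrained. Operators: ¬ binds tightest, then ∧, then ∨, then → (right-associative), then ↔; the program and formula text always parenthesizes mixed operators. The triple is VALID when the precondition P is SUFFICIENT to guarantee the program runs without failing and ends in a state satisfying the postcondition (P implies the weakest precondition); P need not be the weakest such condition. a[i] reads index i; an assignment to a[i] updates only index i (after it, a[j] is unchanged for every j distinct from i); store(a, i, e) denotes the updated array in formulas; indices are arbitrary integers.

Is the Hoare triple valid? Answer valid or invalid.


Working backward. After the program, the postcondition 3*j - 6 > -2 → arr[4] < -8 must hold; in canonical form it is 3*j > 4 → arr[4] < -8.
Then branch requires 3*arr[j + 1] > -20 → arr[4] < -8; else branch requires 3*j > 4 → arr[4] < -8.
Before the if: ((2*j > -7 ∧ 4*cnt ≤ -9) → (3*arr[j + 1] > -20 → arr[4] < -8)) ∧ ((¬(2*j > -7 ∧ 4*cnt ≤ -9)) → (3*j > 4 → arr[4] < -8))
Then branch requires ((2*j > -7 ∧ 8*cnt ≤ -9) → (3*arr[j + 1] > -20 → arr[4] < -8)) ∧ ((¬(2*j > -7 ∧ 8*cnt ≤ -9)) → (3*j > 4 → arr[4] < -8)); else branch requires ((2*j > -7 ∧ 8*cnt ≤ 11) → (3*arr[j + 1] > -20 → arr[4] < -8)) ∧ ((¬(2*j > -7 ∧ 8*cnt ≤ 11)) → (3*j > 4 → arr[4] < -8)).
Before the if: ((cnt = j + 12 ↔ j ≤ 6) → (((2*j > -7 ∧ 8*cnt ≤ -9) → (3*arr[j + 1] > -20 → arr[4] < -8)) ∧ ((¬(2*j > -7 ∧ 8*cnt ≤ -9)) → (3*j > 4 → arr[4] < -8)))) ∧ ((¬(cnt = j + 12 ↔ j ≤ 6)) → (((2*j > -7 ∧ 8*cnt ≤ 11) → (3*arr[j + 1] > -20 → arr[4] < -8)) ∧ ((¬(2*j > -7 ∧ 8*cnt ≤ 11)) → (3*j > 4 → arr[4] < -8))))
The weakest precondition is ((cnt = j + 12 ↔ j ≤ 6) → (((2*j > -7 ∧ 8*cnt ≤ -9) → (3*arr[j + 1] > -20 → arr[4] < -8)) ∧ ((¬(2*j > -7 ∧ 8*cnt ≤ -9)) → (3*j > 4 → arr[4] < -8)))) ∧ ((¬(cnt = j + 12 ↔ j ≤ 6)) → (((2*j > -7 ∧ 8*cnt ≤ 11) → (3*arr[j + 1] > -20 → arr[4] < -8)) ∧ ((¬(2*j > -7 ∧ 8*cnt ≤ 11)) → (3*j > 4 → arr[4] < -8)))).
Check whether ((cnt = j + 12 ↔ j ≤ 6) → (((2*j > -7 ∧ 8*cnt ≤ -9) → (3*arr[j + 1] > -20 → arr[4] < -8)) ∧ ((¬(2*j > -7 ∧ 8*cnt ≤ -9)) → (3*j > 4 → arr[4] < -8)))) ∧ ((¬(cnt = j + 12 ↔ j ≤ 6)) → (((2*j > -7 ∧ 8*cnt ≤ 11) → (3*arr[j + 1] > -20 → arr[4] < -4)) ∧ ((¬(2*j > -7 ∧ 8*cnt ≤ 11)) → (3*j > 4 → arr[4] < -8)))) implies it.
Countermodel: at the initial state arr = {[1] = 0, [4] = -5, elsewhere -5}, cnt = 0, j = 0, the precondition holds but the weakest precondition fails.
Answer: invalid


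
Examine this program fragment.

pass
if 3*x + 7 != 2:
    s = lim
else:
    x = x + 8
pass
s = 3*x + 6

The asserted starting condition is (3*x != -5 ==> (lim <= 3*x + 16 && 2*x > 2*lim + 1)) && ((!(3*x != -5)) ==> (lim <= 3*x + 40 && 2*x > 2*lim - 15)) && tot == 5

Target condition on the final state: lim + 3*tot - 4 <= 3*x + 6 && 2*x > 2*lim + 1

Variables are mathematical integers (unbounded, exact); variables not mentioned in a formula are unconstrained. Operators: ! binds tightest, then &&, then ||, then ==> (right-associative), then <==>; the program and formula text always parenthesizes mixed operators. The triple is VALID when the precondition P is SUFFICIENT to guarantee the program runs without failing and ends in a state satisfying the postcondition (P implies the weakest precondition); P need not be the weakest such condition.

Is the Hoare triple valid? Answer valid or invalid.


Working backward. After the program, the postcondition lim + 3*tot - 4 <= 3*x + 6 && 2*x > 2*lim + 1 must hold; in canonical form it is lim + 3*tot <= 3*x + 10 && 2*x > 2*lim + 1.
Before s := 3*x + 6: lim + 3*tot <= 3*x + 10 && 2*x > 2*lim + 1
Before skip: lim + 3*tot <= 3*x + 10 && 2*x > 2*lim + 1
Then branch requires lim + 3*tot <= 3*x + 10 && 2*x > 2*lim + 1; else branch requires lim + 3*tot <= 3*x + 34 && 2*x > 2*lim - 15.
Before the if: (3*x != -5 ==> (lim + 3*tot <= 3*x + 10 && 2*x > 2*lim + 1)) && ((!(3*x != -5)) ==> (lim + 3*tot <= 3*x + 34 && 2*x > 2*lim - 15))
Before skip: (3*x != -5 ==> (lim + 3*tot <= 3*x + 10 && 2*x > 2*lim + 1)) && ((!(3*x != -5)) ==> (lim + 3*tot <= 3*x + 34 && 2*x > 2*lim - 15))
The weakest precondition is (3*x != -5 ==> (lim + 3*tot <= 3*x + 10 && 2*x > 2*lim + 1)) && ((!(3*x != -5)) ==> (lim + 3*tot <= 3*x + 34 && 2*x > 2*lim - 15)).
Check whether (3*x != -5 ==> (lim <= 3*x + 16 && 2*x > 2*lim + 1)) && ((!(3*x != -5)) ==> (lim <= 3*x + 40 && 2*x > 2*lim - 15)) && tot == 5 implies it.
Countermodel: at the initial state lim = 0, tot = 5, x = 1, the precondition holds but the weakest precondition fails.
Answer: invalid


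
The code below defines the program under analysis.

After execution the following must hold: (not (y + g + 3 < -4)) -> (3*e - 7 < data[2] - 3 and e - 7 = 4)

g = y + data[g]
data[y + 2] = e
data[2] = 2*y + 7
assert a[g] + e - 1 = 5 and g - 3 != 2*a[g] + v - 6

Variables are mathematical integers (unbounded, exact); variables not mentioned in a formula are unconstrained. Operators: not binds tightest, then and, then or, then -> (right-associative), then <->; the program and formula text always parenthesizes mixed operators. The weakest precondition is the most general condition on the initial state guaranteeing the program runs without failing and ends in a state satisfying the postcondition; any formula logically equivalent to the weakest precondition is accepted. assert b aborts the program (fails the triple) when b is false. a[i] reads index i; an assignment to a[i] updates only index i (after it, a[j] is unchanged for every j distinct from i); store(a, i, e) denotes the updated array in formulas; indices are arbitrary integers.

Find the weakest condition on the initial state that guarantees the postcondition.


Working backward. After the program, the postcondition (not (y + g + 3 < -4)) -> (3*e - 7 < data[2] - 3 and e - 7 = 4) must hold; in canonical form it is (not (g + y < -7)) -> (3*e < data[2] + 4 and e = 11).
Before assert a[g] + e - 1 = 5 and g - 3 != 2*a[g] + v - 6: a[g] + e = 6 and g != 2*a[g] + v - 3 and ((not (g + y < -7)) -> (3*e < data[2] + 4 and e = 11))
Before data[2] := 2*y + 7: a[g] + e = 6 and g != 2*a[g] + v - 3 and ((not (g + y < -7)) -> (3*e < 2*y + 11 and e = 11))
Before data[y + 2] := e: a[g] + e = 6 and g != 2*a[g] + v - 3 and ((not (g + y < -7)) -> (3*e < 2*y + 11 and e = 11))
Before g := y + data[g]: a[data[g] + y] + e = 6 and data[g] + y != 2*a[data[g] + y] + v - 3 and ((not (data[g] + 2*y < -7)) -> (3*e < 2*y + 11 and e = 11))
Answer: WP = a[data[g] + y] + e = 6 and data[g] + y != 2*a[data[g] + y] + v - 3 and ((not (data[g] + 2*y < -7)) -> (3*e < 2*y + 11 and e = 11))


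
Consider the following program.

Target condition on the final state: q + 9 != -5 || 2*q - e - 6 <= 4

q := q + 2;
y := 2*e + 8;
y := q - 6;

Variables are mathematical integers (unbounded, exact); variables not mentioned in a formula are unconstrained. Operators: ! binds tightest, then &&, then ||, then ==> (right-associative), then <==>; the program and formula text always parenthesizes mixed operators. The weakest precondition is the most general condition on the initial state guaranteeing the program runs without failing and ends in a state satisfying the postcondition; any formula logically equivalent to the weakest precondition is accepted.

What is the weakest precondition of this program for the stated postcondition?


Working backward. After the program, the postcondition q + 9 != -5 || 2*q - e - 6 <= 4 must hold; in canonical form it is q != -14 || 2*q <= e + 10.
Before y := q - 6: q != -14 || 2*q <= e + 10
Before y := 2*e + 8: q != -14 || 2*q <= e + 10
Before q := q + 2: q != -16 || 2*q <= e + 6
Answer: WP = q != -16 || 2*q <= e + 6


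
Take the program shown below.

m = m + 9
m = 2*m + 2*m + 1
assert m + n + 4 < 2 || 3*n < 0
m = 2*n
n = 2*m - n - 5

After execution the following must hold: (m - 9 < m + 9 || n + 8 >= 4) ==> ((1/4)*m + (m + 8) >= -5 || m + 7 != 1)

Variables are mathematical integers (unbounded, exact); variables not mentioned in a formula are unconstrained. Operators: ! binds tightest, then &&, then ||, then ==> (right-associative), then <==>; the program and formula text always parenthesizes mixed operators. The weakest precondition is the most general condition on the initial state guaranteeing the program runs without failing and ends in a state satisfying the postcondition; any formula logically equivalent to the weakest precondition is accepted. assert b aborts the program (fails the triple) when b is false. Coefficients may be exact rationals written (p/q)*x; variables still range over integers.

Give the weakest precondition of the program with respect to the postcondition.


Working backward. After the program, the postcondition (m - 9 < m + 9 || n + 8 >= 4) ==> ((1/4)*m + (m + 8) >= -5 || m + 7 != 1) must hold; in canonical form it is (5/4)*m >= -13 || m != -6.
Before n := 2*m - n - 5: (5/4)*m >= -13 || m != -6
Before m := 2*n: (5/2)*n >= -13 || 2*n != -6
Before assert m + n + 4 < 2 || 3*n < 0: (m + n < -2 || 3*n < 0) && ((5/2)*n >= -13 || 2*n != -6)
Before m := 2*m + 2*m + 1: (4*m + n < -3 || 3*n < 0) && ((5/2)*n >= -13 || 2*n != -6)
Before m := m + 9: (4*m + n < -39 || 3*n < 0) && ((5/2)*n >= -13 || 2*n != -6)
Answer: WP = (4*m + n < -39 || 3*n < 0) && ((5/2)*n >= -13 || 2*n != -6)
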